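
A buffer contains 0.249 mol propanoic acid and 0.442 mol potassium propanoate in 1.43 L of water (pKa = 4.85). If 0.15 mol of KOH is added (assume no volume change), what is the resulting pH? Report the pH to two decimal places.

pH = 5.63

OH- converts CH3CH2COOH to CH3CH2COO-: CH3CH2COOH → 0.099 mol, CH3CH2COO- → 0.592 mol.
pH = pKa + log([A⁻]/[HA]) = 4.85 + log(0.592/0.099) = 4.85 +0.777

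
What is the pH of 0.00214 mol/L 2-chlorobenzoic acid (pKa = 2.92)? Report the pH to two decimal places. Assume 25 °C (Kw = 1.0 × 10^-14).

ClC6H4COOH ⇌ ClC6H4COO- + H+
Ka = 10^(−2.92) = 1.20 × 10^-3
From the ICE table, Ka = [H+]²/(0.00214 − [H+]) = 1.20 × 10^-3.
Here C₀/Ka ≈ 1.78, so the small-[H+] approximation fails. Use the quadratic:
[H+] = (−Ka + √(Ka² + 4·Ka·C₀))/2 = 1.11 × 10^-3 M
pH = −log[H+] = −log(1.11 × 10^-3) = 2.95

pH = 2.95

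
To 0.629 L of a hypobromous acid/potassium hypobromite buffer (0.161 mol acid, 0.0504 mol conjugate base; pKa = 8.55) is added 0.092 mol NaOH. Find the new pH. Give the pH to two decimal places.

OH- converts HOBr to OBr-: HOBr → 0.069 mol, OBr- → 0.142 mol.
Henderson–Hasselbalch with mole ratio 0.142/0.069: pH = 8.55 + (+0.313)

pH = 8.86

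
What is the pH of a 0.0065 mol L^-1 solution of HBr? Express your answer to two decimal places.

pH = 2.19

HBr is a strong acid and dissociates completely, so [H+] = 0.0065 M.
pH = -log(0.0065) = 2.19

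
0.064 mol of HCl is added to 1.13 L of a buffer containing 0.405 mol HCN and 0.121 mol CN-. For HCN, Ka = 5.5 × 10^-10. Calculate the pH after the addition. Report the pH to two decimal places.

pH = 8.34

Added H+ converts CN- to HCN: HCN → 0.469 mol, CN- → 0.057 mol.
pKa = −log(5.5 × 10^-10) = 9.260
Henderson–Hasselbalch with mole ratio 0.057/0.469: pH = 9.260 + (-0.915)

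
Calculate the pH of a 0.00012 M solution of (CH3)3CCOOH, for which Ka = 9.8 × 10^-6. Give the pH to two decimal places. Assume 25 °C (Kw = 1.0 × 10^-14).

pH = 4.53

(CH3)3CCOOH ⇌ (CH3)3CCOO- + H+
Ka = [H+]²/(0.00012 − [H+]) = 9.8 × 10^-6
Here C₀/Ka ≈ 12.2, so the small-[H+] approximation fails. Use the quadratic:
[H+] = [−9.8e-06 + √(9.8e-06² + 4.7e-09)]/2 = 2.97 × 10^-5 M
pH = −log(2.97 × 10^-5) = 4.53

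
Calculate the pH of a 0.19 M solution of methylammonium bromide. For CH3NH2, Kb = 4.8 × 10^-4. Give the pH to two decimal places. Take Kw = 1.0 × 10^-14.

pH = 5.70

CH3NH3+ is the conjugate acid of the weak base CH3NH2.
Ka = Kw/Kb = 1.0×10^-14 / 4.8 × 10^-4 = 2.08 × 10^-11
Ka = [H+]²/(0.19 − [H+]) = 2.08 × 10^-11
Since Ka ≪ C₀, [H+] ≈ √(Ka·C₀) = 1.99 × 10^-6 M.
pH = −log[H+] = −log(1.99 × 10^-6) = 5.70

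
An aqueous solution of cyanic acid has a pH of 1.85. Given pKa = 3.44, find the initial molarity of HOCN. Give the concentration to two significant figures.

[H+] = 10^(-1.85) = 1.41 × 10^-2 M = x
Ka = 10^(−3.44) = 3.63 × 10^-4
Ka = x²/(C₀ − x) ⇒ C₀ = x + x²/Ka
C₀ = 1.41 × 10^-2 + (1.41 × 10^-2)²/(3.63 × 10^-4) = 5.62 × 10^-1 M

C₀ = 5.6 × 10^-1 M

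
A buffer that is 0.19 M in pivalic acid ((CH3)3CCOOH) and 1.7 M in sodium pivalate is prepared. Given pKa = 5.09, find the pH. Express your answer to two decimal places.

Henderson–Hasselbalch: pH = pKa + log([(CH3)3CCOO-]/[(CH3)3CCOOH]) = 5.09 + log(1.7/0.19)
pH = 5.09 + (+0.952) = 6.04

pH = 6.04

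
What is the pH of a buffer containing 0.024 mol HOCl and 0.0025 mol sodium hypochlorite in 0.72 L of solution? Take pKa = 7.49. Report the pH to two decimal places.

pH = 6.51

Using pH = pKa + log([base]/[acid]) with [base]/[acid] = 0.0025/0.024:
pH = 7.49 + (-0.982) = 6.51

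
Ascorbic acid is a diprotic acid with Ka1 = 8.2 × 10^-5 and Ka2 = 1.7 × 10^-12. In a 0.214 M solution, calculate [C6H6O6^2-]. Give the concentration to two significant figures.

First ionization gives [H+] ≈ [HC6H6O6-] = 4.19 × 10^-3 M.
Second step: Ka2 = [H+][C6H6O6^2-]/[HC6H6O6-] ≈ [C6H6O6^2-] (since [H+] ≈ [HC6H6O6-]).
So [C6H6O6^2-] ≈ Ka2.

1.7 × 10^-12 M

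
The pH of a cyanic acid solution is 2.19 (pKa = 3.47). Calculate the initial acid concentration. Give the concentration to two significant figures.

C₀ = 1.3 × 10^-1 M

[H+] = 10^(-2.19) = 6.46 × 10^-3 M = x
Ka = 10^(−3.47) = 3.39 × 10^-4
Ka = x²/(C₀ − x) ⇒ C₀ = x + x²/Ka
C₀ = 6.46 × 10^-3 + (6.46 × 10^-3)²/(3.39 × 10^-4) = 1.30 × 10^-1 M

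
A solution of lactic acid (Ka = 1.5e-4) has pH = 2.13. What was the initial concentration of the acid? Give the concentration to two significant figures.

C₀ = 3.7 × 10^-1 M

[H+] = 10^(-2.13) = 7.41 × 10^-3 M = x
Ka = x²/(C₀ − x) ⇒ C₀ = x + x²/Ka
C₀ = 7.41 × 10^-3 + (7.41 × 10^-3)²/(1.5 × 10^-4) = 3.73 × 10^-1 M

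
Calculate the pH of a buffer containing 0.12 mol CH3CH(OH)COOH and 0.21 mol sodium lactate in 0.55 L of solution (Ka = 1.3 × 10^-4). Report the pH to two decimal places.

pH = 4.13

pKa = −log(1.3 × 10^-4) = 3.886
Henderson–Hasselbalch: pH = pKa + log([CH3CH(OH)COO-]/[CH3CH(OH)COOH]) = 3.886 + log(0.21/0.12)
pH = 3.886 + (+0.243) = 4.13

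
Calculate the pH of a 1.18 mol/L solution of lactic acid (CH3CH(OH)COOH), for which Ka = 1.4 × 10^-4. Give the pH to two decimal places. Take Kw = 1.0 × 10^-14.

CH3CH(OH)COOH ⇌ CH3CH(OH)COO- + H+
Let x = [H+] at equilibrium. Ka = x²/(1.18 − x).
Neglecting x in the denominator: x = √(1.4 × 10^-4 × 1.18) = 1.29 × 10^-2 M
pH = −log(1.29 × 10^-2) = 1.89

pH = 1.89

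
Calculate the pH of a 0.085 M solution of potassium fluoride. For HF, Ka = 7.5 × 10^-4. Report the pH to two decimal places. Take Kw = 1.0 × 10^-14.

pH = 8.03

F- is the conjugate base of the weak acid HF.
Kb = Kw/Ka = 1.0×10^-14 / 7.5 × 10^-4 = 1.33 × 10^-11
Kb = [OH-]²/(0.085 − [OH-]) = 1.33 × 10^-11
Assume [OH-] ≪ 0.085: [OH-] ≈ √(1.33 × 10^-11 × 0.085) = 1.06 × 10^-6 M
Check: 0.0013% ionized — well under 5%, approximation valid.
pOH = −log(1.06 × 10^-6) = 5.97; pH = 14.00 − 5.97 = 8.03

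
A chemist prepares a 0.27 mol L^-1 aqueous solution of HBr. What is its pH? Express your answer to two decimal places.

pH = 0.57

HBr is a strong acid and dissociates completely, so [H+] = 0.27 M.
pH = -log(0.27) = 0.57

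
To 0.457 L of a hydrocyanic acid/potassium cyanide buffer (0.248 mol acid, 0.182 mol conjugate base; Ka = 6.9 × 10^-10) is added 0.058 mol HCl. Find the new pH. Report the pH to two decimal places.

pH = 8.77

After neutralization: n(HCN) = 0.306 mol, n(CN-) = 0.124 mol.
pKa = −log(6.9 × 10^-10) = 9.161
pH = pKa + log([A⁻]/[HA]) = 9.161 + log(0.124/0.306) = 9.161 -0.392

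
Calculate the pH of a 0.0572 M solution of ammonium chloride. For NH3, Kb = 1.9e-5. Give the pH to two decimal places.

pH = 5.26

NH4+ is the conjugate acid of the weak base NH3.
Ka = Kw/Kb = 1.0×10^-14 / 1.9 × 10^-5 = 5.26 × 10^-10
Let x = [H+] at equilibrium. Ka = x²/(0.0572 − x).
Since Ka ≪ C₀, x ≈ √(Ka·C₀) = 5.49 × 10^-6 M.
pH = −log[H+] = −log(5.49 × 10^-6) = 5.26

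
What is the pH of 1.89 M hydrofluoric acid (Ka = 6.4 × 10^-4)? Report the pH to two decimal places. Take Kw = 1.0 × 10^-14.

pH = 1.46

HF ⇌ F- + H+
Let x = [H+] at equilibrium. Ka = x²/(1.89 − x).
Assume x ≪ 1.89: x ≈ √(6.4 × 10^-4 × 1.89) = 3.48 × 10^-2 M
(x/C₀ = 1.8% < 5%, so the approximation holds.)
pH = −log[H+] = −log(3.48 × 10^-2) = 1.46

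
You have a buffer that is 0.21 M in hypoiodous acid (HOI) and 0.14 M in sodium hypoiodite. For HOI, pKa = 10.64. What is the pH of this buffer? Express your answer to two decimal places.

pH = pKa + log([A⁻]/[HA]) = 10.64 + log(0.14/0.21)
pH = 10.64 + (-0.176) = 10.46

pH = 10.46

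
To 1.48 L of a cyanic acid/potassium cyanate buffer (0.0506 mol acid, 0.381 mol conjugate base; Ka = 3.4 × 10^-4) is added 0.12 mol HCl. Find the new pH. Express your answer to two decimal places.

After neutralization: n(HOCN) = 0.171 mol, n(OCN-) = 0.261 mol.
pKa = −log(3.4 × 10^-4) = 3.469
pH = pKa + log(n_OCN-/n_HOCN) = 3.469 + log(0.261/0.171) = 3.469 + (+0.184)

pH = 3.65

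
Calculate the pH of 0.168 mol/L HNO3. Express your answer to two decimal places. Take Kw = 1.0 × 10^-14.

pH = 0.77

HNO3 is a strong acid and dissociates completely, so [H+] = 0.168 M.
pH = -log(0.168) = 0.77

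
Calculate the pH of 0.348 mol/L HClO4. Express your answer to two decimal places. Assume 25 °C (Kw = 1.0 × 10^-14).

pH = 0.46

HClO4 is a strong acid and dissociates completely, so [H+] = 0.348 M.
pH = -log(0.348) = 0.46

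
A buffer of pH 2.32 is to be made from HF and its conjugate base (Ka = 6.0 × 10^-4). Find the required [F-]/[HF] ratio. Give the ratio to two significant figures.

pKa = -log(6.0 × 10^-4) = 3.222
pH = pKa + log(r) ⇒ log(r) = 2.32 − 3.222 = -0.902
r = [F-]/[HF] = 10^(-0.902) = 0.125

ratio = 0.13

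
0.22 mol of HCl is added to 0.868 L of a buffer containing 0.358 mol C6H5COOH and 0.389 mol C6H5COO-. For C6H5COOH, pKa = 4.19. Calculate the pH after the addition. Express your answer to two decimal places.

Added H+ converts C6H5COO- to C6H5COOH: C6H5COOH → 0.578 mol, C6H5COO- → 0.169 mol.
pH = pKa + log([A⁻]/[HA]) = 4.19 + log(0.169/0.578) = 4.19 -0.534

pH = 3.66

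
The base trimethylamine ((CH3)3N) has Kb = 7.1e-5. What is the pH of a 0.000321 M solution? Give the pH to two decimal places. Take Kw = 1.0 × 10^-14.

(CH3)3N + H2O ⇌ (CH3)3NH+ + OH-
Kb = [OH-]²/(0.000321 − [OH-]) = 7.1 × 10^-5
[OH-] is not negligible relative to C₀; solve [OH-]² + 7.1e-05·[OH-] − 2.28e-08 = 0.
[OH-] = [−7.1e-05 + √(7.1e-05² + 9.12e-08)]/2 = 1.20 × 10^-4 M
pOH = −log(1.20 × 10^-4) = 3.92; pH = 14.00 − 3.92 = 10.08

pH = 10.08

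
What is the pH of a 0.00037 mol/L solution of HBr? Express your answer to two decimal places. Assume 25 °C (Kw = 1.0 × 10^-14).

HBr is a strong acid and dissociates completely, so [H+] = 0.00037 M.
pH = -log(0.00037) = 3.43

pH = 3.43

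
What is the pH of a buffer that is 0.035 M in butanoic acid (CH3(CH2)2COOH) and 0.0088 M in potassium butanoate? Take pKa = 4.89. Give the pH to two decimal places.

pH = 4.29

Henderson–Hasselbalch: pH = pKa + log([CH3(CH2)2COO-]/[CH3(CH2)2COOH]) = 4.89 + log(0.0088/0.035)
pH = 4.89 + (-0.600) = 4.29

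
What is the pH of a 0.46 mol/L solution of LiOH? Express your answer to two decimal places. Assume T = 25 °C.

pH = 13.66

LiOH is a strong base; [OH-] = 0.46 M.
pOH = -log(0.46) = 0.34
pH = 14.00 - 0.34 = 13.66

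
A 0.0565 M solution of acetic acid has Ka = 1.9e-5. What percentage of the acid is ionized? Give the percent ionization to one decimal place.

CH3COOH ⇌ CH3COO- + H+; let x = [H+] at equilibrium.
x ≈ √(Ka·C₀) = √(1.9 × 10^-5 × 0.0565) = 1.04 × 10^-3 M
Fraction ionized = 1.04 × 10^-3 / 0.0565 = 0.0184 → 1.8%

1.8%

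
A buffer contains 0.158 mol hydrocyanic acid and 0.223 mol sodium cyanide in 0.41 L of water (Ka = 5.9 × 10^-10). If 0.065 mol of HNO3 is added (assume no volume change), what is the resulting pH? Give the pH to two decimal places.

pH = 9.08

After neutralization: n(HCN) = 0.223 mol, n(CN-) = 0.158 mol.
pKa = −log(5.9 × 10^-10) = 9.229
pH = pKa + log(n_CN-/n_HCN) = 9.229 + log(0.158/0.223) = 9.229 + (-0.150)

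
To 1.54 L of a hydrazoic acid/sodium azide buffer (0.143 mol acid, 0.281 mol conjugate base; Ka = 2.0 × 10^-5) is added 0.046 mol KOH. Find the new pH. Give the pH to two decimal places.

pH = 5.23

OH- converts HN3 to N3-: HN3 → 0.097 mol, N3- → 0.327 mol.
pKa = −log(2.0 × 10^-5) = 4.699
Henderson–Hasselbalch with mole ratio 0.327/0.097: pH = 4.699 + (+0.528)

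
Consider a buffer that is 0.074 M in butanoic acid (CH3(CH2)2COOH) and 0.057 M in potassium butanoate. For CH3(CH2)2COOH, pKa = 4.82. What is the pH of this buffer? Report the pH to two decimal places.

pH = 4.71

pH = pKa + log([A⁻]/[HA]) = 4.82 + log(0.057/0.074)
pH = 4.82 + (-0.113) = 4.71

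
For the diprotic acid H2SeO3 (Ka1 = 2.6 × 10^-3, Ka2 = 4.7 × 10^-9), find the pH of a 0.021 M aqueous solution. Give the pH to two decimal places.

Ka1 ≫ Ka2, so treat the first dissociation as the only significant source of H+.
Ka1 = x²/(0.021 − x) = 2.6 × 10^-3
Solving the quadratic: x = (−Ka1 + √(Ka1² + 4·Ka1·C₀))/2 = 6.20 × 10^-3 M
pH = −log(6.20 × 10^-3) = 2.21

pH = 2.21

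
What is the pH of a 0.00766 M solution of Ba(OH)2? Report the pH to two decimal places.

Ba(OH)2 is a strong base (each formula unit releases 2 OH-); [OH-] = 0.0153 M.
pOH = -log(0.0153) = 1.81
pH = 14.00 - 1.81 = 12.19

pH = 12.19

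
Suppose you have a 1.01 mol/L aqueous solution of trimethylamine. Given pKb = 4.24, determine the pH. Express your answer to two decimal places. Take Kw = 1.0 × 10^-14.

(CH3)3N + H2O ⇌ (CH3)3NH+ + OH-
Kb = 10^(−4.24) = 5.75 × 10^-5
Let x = [OH-] at equilibrium. Kb = x²/(1.01 − x).
Since Kb ≪ C₀, x ≈ √(Kb·C₀) = 7.62 × 10^-3 M.
(x/C₀ = 0.75% < 5%, so the approximation holds.)
pOH = −log(7.62 × 10^-3) = 2.12; pH = 14.00 − 2.12 = 11.88

pH = 11.88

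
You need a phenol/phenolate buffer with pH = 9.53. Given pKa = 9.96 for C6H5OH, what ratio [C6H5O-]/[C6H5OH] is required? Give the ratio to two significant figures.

ratio = 0.37

pH = pKa + log(r) ⇒ log(r) = 9.53 − 9.96 = -0.43
r = [C6H5O-]/[C6H5OH] = 10^(-0.43) = 0.372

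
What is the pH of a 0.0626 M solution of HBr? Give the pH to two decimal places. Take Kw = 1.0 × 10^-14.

HBr is a strong acid and dissociates completely, so [H+] = 0.0626 M.
pH = -log(0.0626) = 1.20

pH = 1.20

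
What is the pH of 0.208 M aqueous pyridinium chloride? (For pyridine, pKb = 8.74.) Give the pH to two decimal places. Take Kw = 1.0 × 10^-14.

pH = 2.97

C5H5NH+ is the conjugate acid of the weak base C5H5N.
Kb = 10^(−8.74) = 1.82 × 10^-9
Ka = Kw/Kb = 1.0×10^-14 / 1.82 × 10^-9 = 5.49 × 10^-6
From the ICE table, Ka = x²/(0.208 − x) = 5.49 × 10^-6.
Neglecting x in the denominator: x = √(5.49 × 10^-6 × 0.208) = 1.07 × 10^-3 M
(x/C₀ = 0.51% < 5%, so the approximation holds.)
pH = −log[H+] = −log(1.07 × 10^-3) = 2.97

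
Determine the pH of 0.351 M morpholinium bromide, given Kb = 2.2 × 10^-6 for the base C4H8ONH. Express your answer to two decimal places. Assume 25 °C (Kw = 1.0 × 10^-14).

pH = 4.40

C4H8ONH2+ is the conjugate acid of the weak base C4H8ONH.
Ka = Kw/Kb = 1.0×10^-14 / 2.2 × 10^-6 = 4.55 × 10^-9
Ka = [H+]²/(0.351 − [H+]) = 4.55 × 10^-9
Since Ka ≪ C₀, [H+] ≈ √(Ka·C₀) = 4.00 × 10^-5 M.
Check: 0.011% ionized — well under 5%, approximation valid.
pH = −log[H+] = −log(4.00 × 10^-5) = 4.40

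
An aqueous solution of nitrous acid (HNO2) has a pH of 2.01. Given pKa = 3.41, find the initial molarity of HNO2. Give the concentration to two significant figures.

[H+] = 10^(-2.01) = 9.77 × 10^-3 M = x
Ka = 10^(−3.41) = 3.89 × 10^-4
Ka = x²/(C₀ − x) ⇒ C₀ = x + x²/Ka
C₀ = 9.77 × 10^-3 + (9.77 × 10^-3)²/(3.89 × 10^-4) = 2.55 × 10^-1 M

C₀ = 2.6 × 10^-1 M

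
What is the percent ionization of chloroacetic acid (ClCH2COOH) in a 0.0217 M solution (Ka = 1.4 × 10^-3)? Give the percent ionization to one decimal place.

ClCH2COOH ⇌ ClCH2COO- + H+; let x = [H+] at equilibrium.
Solve x² + 0.0014x − 3.04e-05 = 0 → x = 4.86 × 10^-3 M
Fraction ionized = 4.86 × 10^-3 / 0.0217 = 0.2240 → 22.4%

22.4%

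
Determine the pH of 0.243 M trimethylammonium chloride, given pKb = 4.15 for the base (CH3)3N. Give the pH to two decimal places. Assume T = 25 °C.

(CH3)3NH+ is the conjugate acid of the weak base (CH3)3N.
Kb = 10^(−4.15) = 7.08 × 10^-5
Ka = Kw/Kb = 1.0×10^-14 / 7.08 × 10^-5 = 1.41 × 10^-10
Ka = [H+]²/(0.243 − [H+]) = 1.41 × 10^-10
Neglecting [H+] in the denominator: [H+] = √(1.41 × 10^-10 × 0.243) = 5.85 × 10^-6 M
([H+]/C₀ = 0.0024% < 5%, so the approximation holds.)
pH = −log(5.85 × 10^-6) = 5.23

pH = 5.23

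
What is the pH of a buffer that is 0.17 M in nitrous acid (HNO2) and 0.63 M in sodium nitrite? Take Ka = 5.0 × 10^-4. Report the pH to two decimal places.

pH = 3.87

pKa = −log(5.0 × 10^-4) = 3.301
pH = pKa + log([A⁻]/[HA]) = 3.301 + log(0.63/0.17)
pH = 3.301 + (+0.569) = 3.87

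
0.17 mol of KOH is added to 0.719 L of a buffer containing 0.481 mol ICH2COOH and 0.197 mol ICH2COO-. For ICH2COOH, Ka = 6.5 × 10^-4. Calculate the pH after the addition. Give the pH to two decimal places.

After neutralization: n(ICH2COOH) = 0.311 mol, n(ICH2COO-) = 0.367 mol.
pKa = −log(6.5 × 10^-4) = 3.187
pH = pKa + log([A⁻]/[HA]) = 3.187 + log(0.367/0.311) = 3.187 +0.072

pH = 3.26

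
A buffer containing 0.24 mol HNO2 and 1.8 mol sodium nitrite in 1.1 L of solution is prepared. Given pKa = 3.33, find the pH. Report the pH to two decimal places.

Henderson–Hasselbalch: pH = pKa + log([NO2-]/[HNO2]) = 3.33 + log(1.8/0.24)
pH = 3.33 + (+0.875) = 4.21

pH = 4.21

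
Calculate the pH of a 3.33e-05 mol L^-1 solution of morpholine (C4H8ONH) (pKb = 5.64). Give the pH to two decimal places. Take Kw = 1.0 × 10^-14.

pH = 8.88

C4H8ONH + H2O ⇌ C4H8ONH2+ + OH-
Kb = 10^(−5.64) = 2.29 × 10^-6
Kb = [OH-]²/(3.33e-05 − [OH-]) = 2.29 × 10^-6
The 5% rule fails; solving [OH-]² + Kb·[OH-] − Kb·C₀ = 0 exactly:
[OH-] = (−Kb + √(Kb² + 4·Kb·C₀))/2 = 7.66 × 10^-6 M
pOH = 5.12, so pH = 14.00 − pOH = 8.88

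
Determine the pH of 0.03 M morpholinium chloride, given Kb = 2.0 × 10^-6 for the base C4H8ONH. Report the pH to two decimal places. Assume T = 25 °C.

pH = 4.91

C4H8ONH2+ is the conjugate acid of the weak base C4H8ONH.
Ka = Kw/Kb = 1.0×10^-14 / 2.0 × 10^-6 = 5.00 × 10^-9
Ka = [H+]²/(0.03 − [H+]) = 5.00 × 10^-9
Since Ka ≪ C₀, [H+] ≈ √(Ka·C₀) = 1.22 × 10^-5 M.
pH = −log[H+] = −log(1.22 × 10^-5) = 4.91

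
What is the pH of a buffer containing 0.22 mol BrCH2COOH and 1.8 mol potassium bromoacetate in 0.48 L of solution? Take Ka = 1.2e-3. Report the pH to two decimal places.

pH = 3.83

pKa = −log(1.2 × 10^-3) = 2.921
Using pH = pKa + log([base]/[acid]) with [base]/[acid] = 1.8/0.22:
pH = 2.921 + (+0.913) = 3.83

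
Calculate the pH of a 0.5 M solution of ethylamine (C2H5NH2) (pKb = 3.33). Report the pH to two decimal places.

C2H5NH2 + H2O ⇌ C2H5NH3+ + OH-
Kb = 10^(−3.33) = 4.68 × 10^-4
Let x = [OH-] at equilibrium. Kb = x²/(0.5 − x).
Assume x ≪ 0.5: x ≈ √(4.68 × 10^-4 × 0.5) = 1.53 × 10^-2 M
pOH = −log(1.53 × 10^-2) = 1.82; pH = 14.00 − 1.82 = 12.18

pH = 12.18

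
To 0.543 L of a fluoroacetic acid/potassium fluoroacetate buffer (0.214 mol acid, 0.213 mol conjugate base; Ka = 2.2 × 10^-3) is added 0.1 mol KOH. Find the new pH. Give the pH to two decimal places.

pH = 3.10

OH- converts FCH2COOH to FCH2COO-: FCH2COOH → 0.114 mol, FCH2COO- → 0.313 mol.
pKa = −log(2.2 × 10^-3) = 2.658
pH = pKa + log(n_FCH2COO-/n_FCH2COOH) = 2.658 + log(0.313/0.114) = 2.658 + (+0.439)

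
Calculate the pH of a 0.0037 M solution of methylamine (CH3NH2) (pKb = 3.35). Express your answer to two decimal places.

pH = 11.03

CH3NH2 + H2O ⇌ CH3NH3+ + OH-
Kb = 10^(−3.35) = 4.47 × 10^-4
From the ICE table, Kb = x²/(0.0037 − x) = 4.47 × 10^-4.
x is not negligible relative to C₀; solve x² + 0.000447·x − 1.65e-06 = 0.
x = (−Kb + √(Kb² + 4·Kb·C₀))/2 = 1.08 × 10^-3 M
pOH = −log(1.08 × 10^-3) = 2.97; pH = 14.00 − 2.97 = 11.03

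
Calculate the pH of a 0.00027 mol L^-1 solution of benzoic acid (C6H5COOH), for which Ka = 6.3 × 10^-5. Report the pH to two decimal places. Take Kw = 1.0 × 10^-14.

pH = 3.99

C6H5COOH ⇌ C6H5COO- + H+
Ka = x²/(0.00027 − x) = 6.3 × 10^-5
The 5% rule fails; solving x² + Ka·x − Ka·C₀ = 0 exactly:
x = [−6.3e-05 + √(6.3e-05² + 6.8e-08)]/2 = 1.03 × 10^-4 M
pH = −log(1.03 × 10^-4) = 3.99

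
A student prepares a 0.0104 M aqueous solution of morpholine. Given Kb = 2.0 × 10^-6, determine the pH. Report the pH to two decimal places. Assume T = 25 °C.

pH = 10.16

C4H8ONH + H2O ⇌ C4H8ONH2+ + OH-
From the ICE table, Kb = [OH-]²/(0.0104 − [OH-]) = 2.0 × 10^-6.
Neglecting [OH-] in the denominator: [OH-] = √(2.0 × 10^-6 × 0.0104) = 1.44 × 10^-4 M
Check: 1.4% ionized — well under 5%, approximation valid.
pOH = −log(1.44 × 10^-4) = 3.84; pH = 14.00 − 3.84 = 10.16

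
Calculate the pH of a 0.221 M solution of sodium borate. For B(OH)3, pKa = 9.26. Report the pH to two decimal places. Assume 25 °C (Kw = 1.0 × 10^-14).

B(OH)4- is the conjugate base of the weak acid B(OH)3.
Ka = 10^(−9.26) = 5.50 × 10^-10
Kb = Kw/Ka = 1.0×10^-14 / 5.50 × 10^-10 = 1.82 × 10^-5
From the ICE table, Kb = [OH-]²/(0.221 − [OH-]) = 1.82 × 10^-5.
Since Kb ≪ C₀, [OH-] ≈ √(Kb·C₀) = 2.01 × 10^-3 M.
Check: 0.91% ionized — well under 5%, approximation valid.
pOH = −log(2.01 × 10^-3) = 2.70; pH = 14.00 − 2.70 = 11.30

pH = 11.30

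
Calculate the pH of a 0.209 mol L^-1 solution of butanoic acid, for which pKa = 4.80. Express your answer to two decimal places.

CH3(CH2)2COOH ⇌ CH3(CH2)2COO- + H+
Ka = 10^(−4.80) = 1.58 × 10^-5
Ka = x²/(0.209 − x) = 1.58 × 10^-5
Since Ka ≪ C₀, x ≈ √(Ka·C₀) = 1.82 × 10^-3 M.
pH = −log[H+] = −log(1.82 × 10^-3) = 2.74

pH = 2.74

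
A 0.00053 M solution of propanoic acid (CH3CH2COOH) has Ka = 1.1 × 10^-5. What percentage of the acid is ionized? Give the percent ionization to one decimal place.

13.4%

CH3CH2COOH ⇌ CH3CH2COO- + H+; let x = [H+] at equilibrium.
Ka = x²/(C₀ − x); solving the quadratic gives x = 7.11 × 10^-5 M.
% ionization = x/C₀ × 100% = 7.11 × 10^-5/0.00053 × 100% = 13.4%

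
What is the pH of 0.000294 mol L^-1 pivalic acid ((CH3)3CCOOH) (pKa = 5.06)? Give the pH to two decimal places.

(CH3)3CCOOH ⇌ (CH3)3CCOO- + H+
Ka = 10^(−5.06) = 8.71 × 10^-6
From the ICE table, Ka = [H+]²/(0.000294 − [H+]) = 8.71 × 10^-6.
The 5% rule fails; solving [H+]² + Ka·[H+] − Ka·C₀ = 0 exactly:
[H+] = [−8.71e-06 + √(8.71e-06² + 1.02e-08)]/2 = 4.64 × 10^-5 M
pH = −log[H+] = −log(4.64 × 10^-5) = 4.33

pH = 4.33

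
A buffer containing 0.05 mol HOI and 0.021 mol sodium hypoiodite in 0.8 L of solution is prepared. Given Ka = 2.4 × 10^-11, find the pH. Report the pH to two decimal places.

pH = 10.24

pKa = −log(2.4 × 10^-11) = 10.620
Henderson–Hasselbalch: pH = pKa + log([OI-]/[HOI]) = 10.620 + log(0.021/0.05)
pH = 10.620 + (-0.377) = 10.24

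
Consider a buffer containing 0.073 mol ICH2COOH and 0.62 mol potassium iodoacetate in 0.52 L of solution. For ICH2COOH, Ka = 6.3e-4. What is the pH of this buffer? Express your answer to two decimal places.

pKa = −log(6.3 × 10^-4) = 3.201
pH = pKa + log([A⁻]/[HA]) = 3.201 + log(0.62/0.073)
pH = 3.201 + (+0.929) = 4.13

pH = 4.13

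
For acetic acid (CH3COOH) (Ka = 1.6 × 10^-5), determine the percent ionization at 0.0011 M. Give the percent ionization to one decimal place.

11.4%

CH3COOH ⇌ CH3COO- + H+; let x = [H+] at equilibrium.
Solve x² + 1.6e-05x − 1.76e-08 = 0 → x = 1.25 × 10^-4 M
Fraction ionized = 1.25 × 10^-4 / 0.0011 = 0.1136 → 11.4%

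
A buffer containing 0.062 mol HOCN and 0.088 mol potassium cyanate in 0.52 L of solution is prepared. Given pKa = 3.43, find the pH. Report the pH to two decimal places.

pH = 3.58

Henderson–Hasselbalch: pH = pKa + log([OCN-]/[HOCN]) = 3.43 + log(0.088/0.062)
pH = 3.43 + (+0.152) = 3.58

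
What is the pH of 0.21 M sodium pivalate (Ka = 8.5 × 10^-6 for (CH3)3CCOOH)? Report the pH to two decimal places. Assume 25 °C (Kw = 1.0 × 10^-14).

pH = 9.20

(CH3)3CCOO- is the conjugate base of the weak acid (CH3)3CCOOH.
Kb = Kw/Ka = 1.0×10^-14 / 8.5 × 10^-6 = 1.18 × 10^-9
Kb = [OH-]²/(0.21 − [OH-]) = 1.18 × 10^-9
Assume [OH-] ≪ 0.21: [OH-] ≈ √(1.18 × 10^-9 × 0.21) = 1.57 × 10^-5 M
pOH = −log(1.57 × 10^-5) = 4.80; pH = 14.00 − 4.80 = 9.20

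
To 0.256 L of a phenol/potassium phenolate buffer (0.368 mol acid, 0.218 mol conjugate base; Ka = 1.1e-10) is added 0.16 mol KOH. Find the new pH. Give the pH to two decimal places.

pH = 10.22

OH- converts C6H5OH to C6H5O-: C6H5OH → 0.208 mol, C6H5O- → 0.378 mol.
pKa = −log(1.1 × 10^-10) = 9.959
Henderson–Hasselbalch with mole ratio 0.378/0.208: pH = 9.959 + (+0.259)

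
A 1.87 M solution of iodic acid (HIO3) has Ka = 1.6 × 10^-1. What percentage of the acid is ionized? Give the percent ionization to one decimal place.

HIO3 ⇌ IO3- + H+; let x = [H+] at equilibrium.
Solve x² + 0.16x − 0.299 = 0 → x = 4.73 × 10^-1 M
Fraction ionized = 4.73 × 10^-1 / 1.87 = 0.2529 → 25.3%

25.3%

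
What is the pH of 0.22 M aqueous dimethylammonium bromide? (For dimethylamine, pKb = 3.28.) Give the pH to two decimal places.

pH = 5.69

(CH3)2NH2+ is the conjugate acid of the weak base (CH3)2NH.
Kb = 10^(−3.28) = 5.25 × 10^-4
Ka = Kw/Kb = 1.0×10^-14 / 5.25 × 10^-4 = 1.90 × 10^-11
Let x = [H+] at equilibrium. Ka = x²/(0.22 − x).
Since Ka ≪ C₀, x ≈ √(Ka·C₀) = 2.04 × 10^-6 M.
(x/C₀ = 0.00093% < 5%, so the approximation holds.)
pH = −log[H+] = −log(2.04 × 10^-6) = 5.69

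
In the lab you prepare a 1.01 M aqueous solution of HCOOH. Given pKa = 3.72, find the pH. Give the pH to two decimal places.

HCOOH ⇌ HCOO- + H+
Ka = 10^(−3.72) = 1.91 × 10^-4
From the ICE table, Ka = [H+]²/(1.01 − [H+]) = 1.91 × 10^-4.
Neglecting [H+] in the denominator: [H+] = √(1.91 × 10^-4 × 1.01) = 1.39 × 10^-2 M
pH = −log[H+] = −log(1.39 × 10^-2) = 1.86

pH = 1.86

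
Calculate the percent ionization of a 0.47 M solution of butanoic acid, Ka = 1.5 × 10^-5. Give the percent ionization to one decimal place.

CH3(CH2)2COOH ⇌ CH3(CH2)2COO- + H+; let x = [H+] at equilibrium.
x ≈ √(Ka·C₀) = √(1.5 × 10^-5 × 0.47) = 2.66 × 10^-3 M
Fraction ionized = 2.66 × 10^-3 / 0.47 = 0.0057 → 0.6%

0.6%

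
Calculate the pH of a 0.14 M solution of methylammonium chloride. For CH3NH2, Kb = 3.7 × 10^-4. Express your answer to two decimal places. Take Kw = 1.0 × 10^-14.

CH3NH3+ is the conjugate acid of the weak base CH3NH2.
Ka = Kw/Kb = 1.0×10^-14 / 3.7 × 10^-4 = 2.70 × 10^-11
Ka = x²/(0.14 − x) = 2.70 × 10^-11
Since Ka ≪ C₀, x ≈ √(Ka·C₀) = 1.94 × 10^-6 M.
(x/C₀ = 0.0014% < 5%, so the approximation holds.)
pH = −log(1.94 × 10^-6) = 5.71

pH = 5.71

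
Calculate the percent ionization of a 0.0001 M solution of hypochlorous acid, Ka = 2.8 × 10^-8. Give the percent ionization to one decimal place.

HOCl ⇌ OCl- + H+; let x = [H+] at equilibrium.
x ≈ √(Ka·C₀) = √(2.8 × 10^-8 × 0.0001) = 1.67 × 10^-6 M
% ionization = x/C₀ × 100% = 1.67 × 10^-6/0.0001 × 100% = 1.7%

1.7%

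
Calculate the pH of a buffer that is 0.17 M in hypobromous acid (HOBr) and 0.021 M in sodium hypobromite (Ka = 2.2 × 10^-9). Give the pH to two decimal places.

pH = 7.75

pKa = −log(2.2 × 10^-9) = 8.658
Using pH = pKa + log([base]/[acid]) with [base]/[acid] = 0.021/0.17:
pH = 8.658 + (-0.908) = 7.75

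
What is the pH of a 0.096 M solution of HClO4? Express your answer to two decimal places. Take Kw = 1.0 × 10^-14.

HClO4 is a strong acid and dissociates completely, so [H+] = 0.096 M.
pH = -log(0.096) = 1.02

pH = 1.02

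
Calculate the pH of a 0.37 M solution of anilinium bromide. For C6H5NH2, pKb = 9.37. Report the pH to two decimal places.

pH = 2.53

C6H5NH3+ is the conjugate acid of the weak base C6H5NH2.
Kb = 10^(−9.37) = 4.27 × 10^-10
Ka = Kw/Kb = 1.0×10^-14 / 4.27 × 10^-10 = 2.34 × 10^-5
From the ICE table, Ka = [H+]²/(0.37 − [H+]) = 2.34 × 10^-5.
Since Ka ≪ C₀, [H+] ≈ √(Ka·C₀) = 2.94 × 10^-3 M.
pH = −log[H+] = −log(2.94 × 10^-3) = 2.53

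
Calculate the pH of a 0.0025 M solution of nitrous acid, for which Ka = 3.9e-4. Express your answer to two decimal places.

HNO2 ⇌ NO2- + H+
Ka = [H+]²/(0.0025 − [H+]) = 3.9 × 10^-4
Here C₀/Ka ≈ 6.41, so the small-[H+] approximation fails. Use the quadratic:
[H+] = (−Ka + √(Ka² + 4·Ka·C₀))/2 = 8.11 × 10^-4 M
pH = −log[H+] = −log(8.11 × 10^-4) = 3.09

pH = 3.09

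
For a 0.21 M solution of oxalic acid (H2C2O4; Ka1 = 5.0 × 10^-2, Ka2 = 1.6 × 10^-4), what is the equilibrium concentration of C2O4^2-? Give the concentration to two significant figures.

1.6 × 10^-4 M

First ionization gives [H+] ≈ [HC2O4-] = 8.05 × 10^-2 M.
Second step: Ka2 = [H+][C2O4^2-]/[HC2O4-] ≈ [C2O4^2-] (since [H+] ≈ [HC2O4-]).
So [C2O4^2-] ≈ Ka2.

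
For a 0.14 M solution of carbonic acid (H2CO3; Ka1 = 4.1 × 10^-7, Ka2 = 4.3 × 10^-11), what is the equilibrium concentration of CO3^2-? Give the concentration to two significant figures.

First ionization gives [H+] ≈ [HCO3-] = 2.40 × 10^-4 M.
Second step: Ka2 = [H+][CO3^2-]/[HCO3-] ≈ [CO3^2-] (since [H+] ≈ [HCO3-]).
So [CO3^2-] ≈ Ka2.

4.3 × 10^-11 M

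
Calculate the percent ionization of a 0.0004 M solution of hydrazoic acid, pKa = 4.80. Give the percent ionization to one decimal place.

HN3 ⇌ N3- + H+; let x = [H+] at equilibrium.
Ka = 10^(−4.80) = 1.58 × 10^-5
Solve x² + 1.58e-05x − 6.32e-09 = 0 → x = 7.20 × 10^-5 M
Fraction ionized = 7.20 × 10^-5 / 0.0004 = 0.1800 → 18.0%

18.0%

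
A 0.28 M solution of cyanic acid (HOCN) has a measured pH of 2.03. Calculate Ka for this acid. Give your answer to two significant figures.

Ka = 3.2 × 10^-4

[H+] = 10^(-2.03) = 9.33 × 10^-3 M
At equilibrium [HA] = 0.28 − 9.33 × 10^-3 = 2.71 × 10^-1 M
Ka = [H+][A-]/[HA] = (9.33 × 10^-3)² / 2.71 × 10^-1 = 3.2 × 10^-4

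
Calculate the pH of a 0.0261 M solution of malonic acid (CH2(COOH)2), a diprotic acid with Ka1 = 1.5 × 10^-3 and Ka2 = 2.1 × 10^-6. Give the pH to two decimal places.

Ka1 ≫ Ka2, so treat the first dissociation as the only significant source of H+.
Ka1 = x²/(0.0261 − x) = 1.5 × 10^-3
Solving the quadratic: x = (−Ka1 + √(Ka1² + 4·Ka1·C₀))/2 = 5.55 × 10^-3 M
pH = −log(5.55 × 10^-3) = 2.26

pH = 2.26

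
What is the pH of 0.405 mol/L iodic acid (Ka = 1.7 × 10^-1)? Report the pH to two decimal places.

HIO3 ⇌ IO3- + H+
Ka = [H+]²/(0.405 − [H+]) = 1.7 × 10^-1
Here C₀/Ka ≈ 2.38, so the small-[H+] approximation fails. Use the quadratic:
[H+] = (−Ka + √(Ka² + 4·Ka·C₀))/2 = 1.91 × 10^-1 M
pH = −log(1.91 × 10^-1) = 0.72

pH = 0.72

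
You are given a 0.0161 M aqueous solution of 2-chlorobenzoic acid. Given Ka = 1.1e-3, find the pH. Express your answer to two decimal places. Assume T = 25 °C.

pH = 2.43

ClC6H4COOH ⇌ ClC6H4COO- + H+
Ka = x²/(0.0161 − x) = 1.1 × 10^-3
The 5% rule fails; solving x² + Ka·x − Ka·C₀ = 0 exactly:
x = (−Ka + √(Ka² + 4·Ka·C₀))/2 = 3.69 × 10^-3 M
pH = −log(3.69 × 10^-3) = 2.43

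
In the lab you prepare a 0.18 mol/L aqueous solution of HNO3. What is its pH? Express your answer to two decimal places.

HNO3 is a strong acid and dissociates completely, so [H+] = 0.18 M.
pH = -log(0.18) = 0.74

pH = 0.74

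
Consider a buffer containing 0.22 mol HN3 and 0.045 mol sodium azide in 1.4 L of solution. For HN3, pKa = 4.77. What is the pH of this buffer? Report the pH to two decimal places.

pH = 4.08

Using pH = pKa + log([base]/[acid]) with [base]/[acid] = 0.045/0.22:
pH = 4.77 + (-0.689) = 4.08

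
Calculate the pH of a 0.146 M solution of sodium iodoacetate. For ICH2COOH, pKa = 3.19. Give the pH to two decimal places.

pH = 8.18

ICH2COO- is the conjugate base of the weak acid ICH2COOH.
Ka = 10^(−3.19) = 6.46 × 10^-4
Kb = Kw/Ka = 1.0×10^-14 / 6.46 × 10^-4 = 1.55 × 10^-11
From the ICE table, Kb = x²/(0.146 − x) = 1.55 × 10^-11.
Neglecting x in the denominator: x = √(1.55 × 10^-11 × 0.146) = 1.50 × 10^-6 M
Check: 0.001% ionized — well under 5%, approximation valid.
pOH = 5.82, so pH = 14.00 − pOH = 8.18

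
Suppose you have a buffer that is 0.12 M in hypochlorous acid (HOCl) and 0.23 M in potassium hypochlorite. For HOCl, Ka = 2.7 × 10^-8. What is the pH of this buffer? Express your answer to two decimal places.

pH = 7.85

pKa = −log(2.7 × 10^-8) = 7.569
Henderson–Hasselbalch: pH = pKa + log([OCl-]/[HOCl]) = 7.569 + log(0.23/0.12)
pH = 7.569 + (+0.283) = 7.85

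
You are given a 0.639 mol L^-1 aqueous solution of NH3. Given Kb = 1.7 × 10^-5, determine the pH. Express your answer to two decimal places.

NH3 + H2O ⇌ NH4+ + OH-
Let x = [OH-] at equilibrium. Kb = x²/(0.639 − x).
Assume x ≪ 0.639: x ≈ √(1.7 × 10^-5 × 0.639) = 3.30 × 10^-3 M
Check: 0.52% ionized — well under 5%, approximation valid.
pOH = −log(3.30 × 10^-3) = 2.48; pH = 14.00 − 2.48 = 11.52

pH = 11.52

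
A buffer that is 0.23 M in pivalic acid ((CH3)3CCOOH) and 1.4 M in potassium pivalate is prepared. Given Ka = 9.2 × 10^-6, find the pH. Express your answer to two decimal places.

pKa = −log(9.2 × 10^-6) = 5.036
pH = pKa + log([A⁻]/[HA]) = 5.036 + log(1.4/0.23)
pH = 5.036 + (+0.784) = 5.82

pH = 5.82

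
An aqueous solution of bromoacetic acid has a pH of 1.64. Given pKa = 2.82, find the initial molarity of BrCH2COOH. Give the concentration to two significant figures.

[H+] = 10^(-1.64) = 2.29 × 10^-2 M = x
Ka = 10^(−2.82) = 1.51 × 10^-3
Ka = x²/(C₀ − x) ⇒ C₀ = x + x²/Ka
C₀ = 2.29 × 10^-2 + (2.29 × 10^-2)²/(1.51 × 10^-3) = 3.70 × 10^-1 M

C₀ = 3.7 × 10^-1 M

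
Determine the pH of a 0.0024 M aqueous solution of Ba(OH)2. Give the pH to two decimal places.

pH = 11.68

Ba(OH)2 is a strong base (each formula unit releases 2 OH-); [OH-] = 0.0048 M.
pOH = -log(0.0048) = 2.32
pH = 14.00 - 2.32 = 11.68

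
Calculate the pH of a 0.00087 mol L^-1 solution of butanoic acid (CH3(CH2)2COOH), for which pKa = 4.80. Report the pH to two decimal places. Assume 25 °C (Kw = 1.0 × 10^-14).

CH3(CH2)2COOH ⇌ CH3(CH2)2COO- + H+
Ka = 10^(−4.80) = 1.58 × 10^-5
From the ICE table, Ka = x²/(0.00087 − x) = 1.58 × 10^-5.
x is not negligible relative to C₀; solve x² + 1.58e-05·x − 1.37e-08 = 0.
x = (−Ka + √(Ka² + 4·Ka·C₀))/2 = 1.10 × 10^-4 M
pH = −log[H+] = −log(1.10 × 10^-4) = 3.96

pH = 3.96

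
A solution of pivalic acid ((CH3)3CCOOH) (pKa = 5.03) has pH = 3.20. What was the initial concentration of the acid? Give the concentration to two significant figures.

C₀ = 4.3 × 10^-2 M

[H+] = 10^(-3.20) = 6.31 × 10^-4 M = x
Ka = 10^(−5.03) = 9.33 × 10^-6
Ka = x²/(C₀ − x) ⇒ C₀ = x + x²/Ka
C₀ = 6.31 × 10^-4 + (6.31 × 10^-4)²/(9.33 × 10^-6) = 4.33 × 10^-2 M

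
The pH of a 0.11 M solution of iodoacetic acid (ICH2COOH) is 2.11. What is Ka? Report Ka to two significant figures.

[H+] = 10^(-2.11) = 7.76 × 10^-3 M
At equilibrium [HA] = 0.11 − 7.76 × 10^-3 = 1.02 × 10^-1 M
Ka = [H+][A-]/[HA] = (7.76 × 10^-3)² / 1.02 × 10^-1 = 5.9 × 10^-4

Ka = 5.9 × 10^-4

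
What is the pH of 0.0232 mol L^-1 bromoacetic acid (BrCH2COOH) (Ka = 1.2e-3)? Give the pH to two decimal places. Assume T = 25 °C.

pH = 2.33

BrCH2COOH ⇌ BrCH2COO- + H+
Ka = [H+]²/(0.0232 − [H+]) = 1.2 × 10^-3
Here C₀/Ka ≈ 19.3, so the small-[H+] approximation fails. Use the quadratic:
[H+] = [−0.0012 + √(0.0012² + 0.000111)]/2 = 4.71 × 10^-3 M
pH = −log[H+] = −log(4.71 × 10^-3) = 2.33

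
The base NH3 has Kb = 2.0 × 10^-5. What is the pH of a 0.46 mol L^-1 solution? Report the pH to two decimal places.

NH3 + H2O ⇌ NH4+ + OH-
Kb = [OH-]²/(0.46 − [OH-]) = 2.0 × 10^-5
Assume [OH-] ≪ 0.46: [OH-] ≈ √(2.0 × 10^-5 × 0.46) = 3.03 × 10^-3 M
([OH-]/C₀ = 0.66% < 5%, so the approximation holds.)
pOH = 2.52, so pH = 14.00 − pOH = 11.48

pH = 11.48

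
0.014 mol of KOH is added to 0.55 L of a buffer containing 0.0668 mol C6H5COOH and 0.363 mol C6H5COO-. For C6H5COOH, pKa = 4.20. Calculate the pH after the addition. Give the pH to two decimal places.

OH- converts C6H5COOH to C6H5COO-: C6H5COOH → 0.0528 mol, C6H5COO- → 0.377 mol.
pH = pKa + log(n_C6H5COO-/n_C6H5COOH) = 4.20 + log(0.377/0.0528) = 4.20 + (+0.854)

pH = 5.05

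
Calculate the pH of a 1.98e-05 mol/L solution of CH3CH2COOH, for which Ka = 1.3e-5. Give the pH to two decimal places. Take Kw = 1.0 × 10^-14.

pH = 4.97

CH3CH2COOH ⇌ CH3CH2COO- + H+
Ka = [H+]²/(1.98e-05 − [H+]) = 1.3 × 10^-5
The 5% rule fails; solving [H+]² + Ka·[H+] − Ka·C₀ = 0 exactly:
[H+] = (−Ka + √(Ka² + 4·Ka·C₀))/2 = 1.08 × 10^-5 M
pH = −log(1.08 × 10^-5) = 4.97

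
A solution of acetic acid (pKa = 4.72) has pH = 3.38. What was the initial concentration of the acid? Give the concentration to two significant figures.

C₀ = 9.5 × 10^-3 M

[H+] = 10^(-3.38) = 4.17 × 10^-4 M = x
Ka = 10^(−4.72) = 1.91 × 10^-5
Ka = x²/(C₀ − x) ⇒ C₀ = x + x²/Ka
C₀ = 4.17 × 10^-4 + (4.17 × 10^-4)²/(1.91 × 10^-5) = 9.52 × 10^-3 M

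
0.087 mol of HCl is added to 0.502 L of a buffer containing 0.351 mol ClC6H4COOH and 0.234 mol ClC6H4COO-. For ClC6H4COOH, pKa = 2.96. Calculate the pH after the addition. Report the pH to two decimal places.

After neutralization: n(ClC6H4COOH) = 0.438 mol, n(ClC6H4COO-) = 0.147 mol.
Henderson–Hasselbalch with mole ratio 0.147/0.438: pH = 2.96 + (-0.474)

pH = 2.49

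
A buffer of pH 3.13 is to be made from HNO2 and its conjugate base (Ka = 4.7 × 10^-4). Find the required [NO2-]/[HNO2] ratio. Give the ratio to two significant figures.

ratio = 0.63

pKa = -log(4.7 × 10^-4) = 3.328
pH = pKa + log(r) ⇒ log(r) = 3.13 − 3.328 = -0.198
r = [NO2-]/[HNO2] = 10^(-0.198) = 0.634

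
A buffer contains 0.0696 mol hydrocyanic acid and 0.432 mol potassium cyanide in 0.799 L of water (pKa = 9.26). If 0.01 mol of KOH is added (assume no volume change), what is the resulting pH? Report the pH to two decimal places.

After neutralization: n(HCN) = 0.0596 mol, n(CN-) = 0.442 mol.
Henderson–Hasselbalch with mole ratio 0.442/0.0596: pH = 9.26 + (+0.870)

pH = 10.13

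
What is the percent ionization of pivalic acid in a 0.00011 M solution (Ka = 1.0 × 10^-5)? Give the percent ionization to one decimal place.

(CH3)3CCOOH ⇌ (CH3)3CCOO- + H+; let x = [H+] at equilibrium.
Ka = x²/(C₀ − x); solving the quadratic gives x = 2.85 × 10^-5 M.
% ionization = x/C₀ × 100% = 2.85 × 10^-5/0.00011 × 100% = 25.9%

25.9%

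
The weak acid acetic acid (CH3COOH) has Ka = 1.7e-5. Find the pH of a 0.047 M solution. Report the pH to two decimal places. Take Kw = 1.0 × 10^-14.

pH = 3.05

CH3COOH ⇌ CH3COO- + H+
From the ICE table, Ka = [H+]²/(0.047 − [H+]) = 1.7 × 10^-5.
Assume [H+] ≪ 0.047: [H+] ≈ √(1.7 × 10^-5 × 0.047) = 8.94 × 10^-4 M
Check: 1.9% ionized — well under 5%, approximation valid.
pH = −log(8.94 × 10^-4) = 3.05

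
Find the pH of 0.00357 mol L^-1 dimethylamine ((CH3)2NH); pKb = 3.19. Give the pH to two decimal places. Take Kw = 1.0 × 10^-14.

pH = 11.09

(CH3)2NH + H2O ⇌ (CH3)2NH2+ + OH-
Kb = 10^(−3.19) = 6.46 × 10^-4
Kb = x²/(0.00357 − x) = 6.46 × 10^-4
x is not negligible relative to C₀; solve x² + 0.000646·x − 2.31e-06 = 0.
x = [−0.000646 + √(0.000646² + 9.22e-06)]/2 = 1.23 × 10^-3 M
pOH = −log(1.23 × 10^-3) = 2.91; pH = 14.00 − 2.91 = 11.09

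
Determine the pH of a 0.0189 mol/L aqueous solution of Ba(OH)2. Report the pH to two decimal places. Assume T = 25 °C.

pH = 12.58

Ba(OH)2 is a strong base (each formula unit releases 2 OH-); [OH-] = 0.0378 M.
pOH = -log(0.0378) = 1.42
pH = 14.00 - 1.42 = 12.58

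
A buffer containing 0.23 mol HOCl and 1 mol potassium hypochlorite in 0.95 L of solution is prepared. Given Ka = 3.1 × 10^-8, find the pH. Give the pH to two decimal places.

pKa = −log(3.1 × 10^-8) = 7.509
pH = pKa + log([A⁻]/[HA]) = 7.509 + log(1/0.23)
pH = 7.509 + (+0.638) = 8.15

pH = 8.15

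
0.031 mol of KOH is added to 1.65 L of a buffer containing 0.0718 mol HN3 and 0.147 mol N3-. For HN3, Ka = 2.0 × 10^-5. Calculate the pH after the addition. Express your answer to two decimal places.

OH- converts HN3 to N3-: HN3 → 0.0408 mol, N3- → 0.178 mol.
pKa = −log(2.0 × 10^-5) = 4.699
Henderson–Hasselbalch with mole ratio 0.178/0.0408: pH = 4.699 + (+0.640)

pH = 5.34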